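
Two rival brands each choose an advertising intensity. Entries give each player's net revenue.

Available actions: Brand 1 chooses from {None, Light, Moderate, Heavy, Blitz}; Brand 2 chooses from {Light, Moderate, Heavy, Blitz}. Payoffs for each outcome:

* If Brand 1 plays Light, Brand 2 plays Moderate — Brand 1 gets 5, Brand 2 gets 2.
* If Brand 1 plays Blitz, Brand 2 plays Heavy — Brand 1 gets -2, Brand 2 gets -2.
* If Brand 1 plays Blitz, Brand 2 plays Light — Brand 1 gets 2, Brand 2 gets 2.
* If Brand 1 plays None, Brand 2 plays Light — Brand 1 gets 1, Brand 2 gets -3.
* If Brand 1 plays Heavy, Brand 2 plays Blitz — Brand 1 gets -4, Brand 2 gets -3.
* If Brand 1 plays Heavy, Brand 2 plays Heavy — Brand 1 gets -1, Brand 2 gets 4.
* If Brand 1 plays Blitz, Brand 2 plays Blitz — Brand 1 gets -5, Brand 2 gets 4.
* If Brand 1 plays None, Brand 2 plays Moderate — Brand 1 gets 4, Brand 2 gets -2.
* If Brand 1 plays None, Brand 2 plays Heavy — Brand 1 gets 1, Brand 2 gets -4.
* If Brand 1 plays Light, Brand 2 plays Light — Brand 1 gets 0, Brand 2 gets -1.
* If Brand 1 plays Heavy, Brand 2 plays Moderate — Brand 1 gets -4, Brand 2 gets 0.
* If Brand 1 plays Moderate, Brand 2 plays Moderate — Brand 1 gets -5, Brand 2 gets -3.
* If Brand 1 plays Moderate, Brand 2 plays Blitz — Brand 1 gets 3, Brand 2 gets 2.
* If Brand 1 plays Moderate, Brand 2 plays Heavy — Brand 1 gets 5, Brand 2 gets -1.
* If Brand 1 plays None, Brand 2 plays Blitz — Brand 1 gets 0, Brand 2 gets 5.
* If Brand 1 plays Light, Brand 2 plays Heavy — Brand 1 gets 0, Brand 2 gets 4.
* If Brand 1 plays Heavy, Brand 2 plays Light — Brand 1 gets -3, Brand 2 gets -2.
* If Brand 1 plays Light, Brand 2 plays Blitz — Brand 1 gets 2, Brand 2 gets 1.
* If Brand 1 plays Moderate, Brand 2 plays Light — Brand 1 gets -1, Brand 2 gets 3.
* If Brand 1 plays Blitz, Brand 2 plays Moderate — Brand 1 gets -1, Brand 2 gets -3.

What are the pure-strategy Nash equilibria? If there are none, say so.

This game has no pure Nash equilibrium.

For each player, find the best response to each opponent profile; mutual best responses are the pure NE.
Brand 1 against Light: payoffs 1, 0, -1, -3, 2 → best response Blitz.
Brand 1 against Moderate: payoffs 4, 5, -5, -4, -1 → best response Light.
Brand 1 against Heavy: payoffs 1, 0, 5, -1, -2 → best response Moderate.
Brand 1 against Blitz: payoffs 0, 2, 3, -4, -5 → best response Moderate.
Brand 2 against None: payoffs -3, -2, -4, 5 → best response Blitz.
Brand 2 against Light: payoffs -1, 2, 4, 1 → best response Heavy.
Brand 2 against Moderate: payoffs 3, -3, -1, 2 → best response Light.
Brand 2 against Heavy: payoffs -2, 0, 4, -3 → best response Heavy.
Brand 2 against Blitz: payoffs 2, -3, -2, 4 → best response Blitz.
No profile is a mutual best response for all players.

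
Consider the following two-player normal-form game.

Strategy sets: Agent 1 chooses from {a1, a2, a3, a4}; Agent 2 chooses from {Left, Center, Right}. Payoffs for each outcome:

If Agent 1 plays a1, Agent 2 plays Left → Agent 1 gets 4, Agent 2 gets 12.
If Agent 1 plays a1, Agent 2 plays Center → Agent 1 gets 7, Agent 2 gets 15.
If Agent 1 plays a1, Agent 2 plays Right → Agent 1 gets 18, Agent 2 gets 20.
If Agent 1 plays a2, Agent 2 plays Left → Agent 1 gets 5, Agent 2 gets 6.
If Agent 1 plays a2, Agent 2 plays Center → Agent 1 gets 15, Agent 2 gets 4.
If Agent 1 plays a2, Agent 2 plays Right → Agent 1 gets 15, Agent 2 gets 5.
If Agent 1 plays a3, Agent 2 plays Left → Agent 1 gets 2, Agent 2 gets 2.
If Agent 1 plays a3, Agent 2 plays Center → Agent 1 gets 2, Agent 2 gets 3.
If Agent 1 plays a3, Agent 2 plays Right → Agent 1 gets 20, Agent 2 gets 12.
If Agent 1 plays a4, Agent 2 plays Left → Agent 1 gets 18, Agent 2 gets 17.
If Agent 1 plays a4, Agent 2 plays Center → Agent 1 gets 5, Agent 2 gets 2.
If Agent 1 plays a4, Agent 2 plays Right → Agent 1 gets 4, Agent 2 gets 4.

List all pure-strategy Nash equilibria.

Agent 1 against Left: payoffs 4, 5, 2, 18 → best response a4.
Agent 1 against Center: payoffs 7, 15, 2, 5 → best response a2.
Agent 1 against Right: payoffs 18, 15, 20, 4 → best response a3.
Agent 2 against a1: payoffs 12, 15, 20 → best response Right.
Agent 2 against a2: payoffs 6, 4, 5 → best response Left.
Agent 2 against a3: payoffs 2, 3, 12 → best response Right.
Agent 2 against a4: payoffs 17, 2, 4 → best response Left.
Mutual best responses: (a3, Right); (a4, Left).

The pure Nash equilibria are (a3, Right) and (a4, Left).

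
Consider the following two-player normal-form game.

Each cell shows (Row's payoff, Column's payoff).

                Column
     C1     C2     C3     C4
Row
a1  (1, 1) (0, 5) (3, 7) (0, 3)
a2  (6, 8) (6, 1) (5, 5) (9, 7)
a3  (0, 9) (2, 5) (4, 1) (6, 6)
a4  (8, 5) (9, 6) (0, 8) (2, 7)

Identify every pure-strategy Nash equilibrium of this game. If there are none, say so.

There is no pure-strategy Nash equilibrium.

Row against C1: payoffs 1, 6, 0, 8 → best response a4.
Row against C2: payoffs 0, 6, 2, 9 → best response a4.
Row against C3: payoffs 3, 5, 4, 0 → best response a2.
Row against C4: payoffs 0, 9, 6, 2 → best response a2.
Column against a1: payoffs 1, 5, 7, 3 → best response C3.
Column against a2: payoffs 8, 1, 5, 7 → best response C1.
Column against a3: payoffs 9, 5, 1, 6 → best response C1.
Column against a4: payoffs 5, 6, 8, 7 → best response C3.
No profile is a mutual best response for all players.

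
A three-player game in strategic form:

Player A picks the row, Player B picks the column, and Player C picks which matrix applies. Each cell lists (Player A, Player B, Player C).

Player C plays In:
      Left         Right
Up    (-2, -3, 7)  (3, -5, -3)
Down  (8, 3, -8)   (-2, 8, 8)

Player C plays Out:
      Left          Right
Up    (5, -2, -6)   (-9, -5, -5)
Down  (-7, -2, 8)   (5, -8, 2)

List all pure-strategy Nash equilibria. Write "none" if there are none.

Player A against (Left, In): payoffs -2, 8 → best response Down.
Player A against (Left, Out): payoffs 5, -7 → best response Up.
Player A against (Right, In): payoffs 3, -2 → best response Up.
Player A against (Right, Out): payoffs -9, 5 → best response Down.
Player B against (Up, In): payoffs -3, -5 → best response Left.
Player B against (Up, Out): payoffs -2, -5 → best response Left.
Player B against (Down, In): payoffs 3, 8 → best response Right.
Player B against (Down, Out): payoffs -2, -8 → best response Left.
Player C against (Up, Left): payoffs 7, -6 → best response In.
Player C against (Up, Right): payoffs -3, -5 → best response In.
Player C against (Down, Left): payoffs -8, 8 → best response Out.
Player C against (Down, Right): payoffs 8, 2 → best response In.
No profile is a mutual best response for all players.

There is no pure-strategy Nash equilibrium.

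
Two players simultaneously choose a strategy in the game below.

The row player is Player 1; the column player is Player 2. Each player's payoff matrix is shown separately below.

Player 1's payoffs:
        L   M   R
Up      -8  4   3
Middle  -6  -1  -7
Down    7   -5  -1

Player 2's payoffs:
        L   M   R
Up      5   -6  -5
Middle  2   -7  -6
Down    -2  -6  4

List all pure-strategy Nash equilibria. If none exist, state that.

For each player, find the best response to each opponent profile; mutual best responses are the pure NE.
Player 1 against L: payoffs -8, -6, 7 → best response Down.
Player 1 against M: payoffs 4, -1, -5 → best response Up.
Player 1 against R: payoffs 3, -7, -1 → best response Up.
Player 2 against Up: payoffs 5, -6, -5 → best response L.
Player 2 against Middle: payoffs 2, -7, -6 → best response L.
Player 2 against Down: payoffs -2, -6, 4 → best response R.
No profile is a mutual best response for all players.

No pure-strategy Nash equilibrium.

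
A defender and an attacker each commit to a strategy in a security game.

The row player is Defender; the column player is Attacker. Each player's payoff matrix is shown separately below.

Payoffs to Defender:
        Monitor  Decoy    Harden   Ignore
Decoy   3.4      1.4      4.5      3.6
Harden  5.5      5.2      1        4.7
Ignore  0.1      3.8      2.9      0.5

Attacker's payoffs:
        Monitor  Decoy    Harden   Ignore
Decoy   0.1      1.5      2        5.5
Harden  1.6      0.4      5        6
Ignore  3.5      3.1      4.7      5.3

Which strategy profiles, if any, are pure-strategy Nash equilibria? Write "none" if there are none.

(Harden, Ignore)

Defender against Monitor: payoffs 3.4, 5.5, 0.1 → best response Harden.
Defender against Decoy: payoffs 1.4, 5.2, 3.8 → best response Harden.
Defender against Harden: payoffs 4.5, 1, 2.9 → best response Decoy.
Defender against Ignore: payoffs 3.6, 4.7, 0.5 → best response Harden.
Attacker against Decoy: payoffs 0.1, 1.5, 2, 5.5 → best response Ignore.
Attacker against Harden: payoffs 1.6, 0.4, 5, 6 → best response Ignore.
Attacker against Ignore: payoffs 3.5, 3.1, 4.7, 5.3 → best response Ignore.
Mutual best responses: (Harden, Ignore).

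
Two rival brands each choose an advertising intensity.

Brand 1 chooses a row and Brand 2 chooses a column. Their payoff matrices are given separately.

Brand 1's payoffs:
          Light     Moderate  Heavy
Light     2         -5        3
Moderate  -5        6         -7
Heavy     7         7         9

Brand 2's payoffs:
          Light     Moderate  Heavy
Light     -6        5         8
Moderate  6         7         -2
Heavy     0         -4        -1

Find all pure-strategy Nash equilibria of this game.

Pure NE: (Heavy, Light)

Brand 1 against Light: payoffs 2, -5, 7 → best response Heavy.
Brand 1 against Moderate: payoffs -5, 6, 7 → best response Heavy.
Brand 1 against Heavy: payoffs 3, -7, 9 → best response Heavy.
Brand 2 against Light: payoffs -6, 5, 8 → best response Heavy.
Brand 2 against Moderate: payoffs 6, 7, -2 → best response Moderate.
Brand 2 against Heavy: payoffs 0, -4, -1 → best response Light.
Mutual best responses: (Heavy, Light).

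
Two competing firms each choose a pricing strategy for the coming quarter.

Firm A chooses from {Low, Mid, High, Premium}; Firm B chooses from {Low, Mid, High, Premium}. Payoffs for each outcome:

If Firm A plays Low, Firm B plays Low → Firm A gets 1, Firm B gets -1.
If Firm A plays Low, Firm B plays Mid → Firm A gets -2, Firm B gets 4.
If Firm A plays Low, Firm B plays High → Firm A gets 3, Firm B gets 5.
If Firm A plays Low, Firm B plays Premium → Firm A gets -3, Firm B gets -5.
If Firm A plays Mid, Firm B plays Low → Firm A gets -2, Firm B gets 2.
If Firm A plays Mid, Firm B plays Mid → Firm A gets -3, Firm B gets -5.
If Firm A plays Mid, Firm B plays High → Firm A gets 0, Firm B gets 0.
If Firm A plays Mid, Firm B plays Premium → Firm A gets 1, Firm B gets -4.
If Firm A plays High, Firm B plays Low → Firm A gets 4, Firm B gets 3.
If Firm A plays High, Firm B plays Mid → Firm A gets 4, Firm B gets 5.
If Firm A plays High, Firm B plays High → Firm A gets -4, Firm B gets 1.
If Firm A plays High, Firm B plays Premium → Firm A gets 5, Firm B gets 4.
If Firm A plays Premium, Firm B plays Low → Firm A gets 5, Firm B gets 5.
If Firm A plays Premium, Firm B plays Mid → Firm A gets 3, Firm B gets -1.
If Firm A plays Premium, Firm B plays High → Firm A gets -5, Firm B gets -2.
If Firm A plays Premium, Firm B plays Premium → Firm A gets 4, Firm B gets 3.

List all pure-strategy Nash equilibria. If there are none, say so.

For each strategy profile, look for a profitable unilateral deviation.
(Low, Low): Firm A can switch to High (1 → 4). Not NE.
(Low, Mid): Firm A can switch to High (-2 → 4). Not NE.
(Low, High): Firm A gets 3, best alternative 0; Firm B gets 5, best alternative 4. No profitable deviation — NE.
(Low, Premium): Firm A can switch to Mid (-3 → 1). Not NE.
(Mid, Low): Firm A can switch to Low (-2 → 1). Not NE.
(Mid, Mid): Firm A can switch to Low (-3 → -2). Not NE.
(Mid, High): Firm A can switch to Low (0 → 3). Not NE.
(Mid, Premium): Firm A can switch to High (1 → 5). Not NE.
(High, Low): Firm A can switch to Premium (4 → 5). Not NE.
(High, Mid): Firm A gets 4, best alternative 3; Firm B gets 5, best alternative 4. No profitable deviation — NE.
(Premium, Low): Firm A gets 5, best alternative 4; Firm B gets 5, best alternative 3. No profitable deviation — NE.
(The remaining 5 profiles each have a profitable deviation by the same check.)

Pure-strategy Nash equilibria: (Low, High) and (High, Mid) and (Premium, Low)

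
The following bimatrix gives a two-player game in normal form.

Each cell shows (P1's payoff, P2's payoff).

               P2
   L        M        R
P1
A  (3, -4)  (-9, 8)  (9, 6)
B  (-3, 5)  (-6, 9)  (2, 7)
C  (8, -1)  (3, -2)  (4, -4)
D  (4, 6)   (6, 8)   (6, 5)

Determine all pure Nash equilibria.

Pure-strategy Nash equilibria: (C, L) and (D, M)

Mark each player's best response to every combination of opponents' strategies; a profile where every player is best-responding is a pure Nash equilibrium.
P1 against L: payoffs 3, -3, 8, 4 → best response C.
P1 against M: payoffs -9, -6, 3, 6 → best response D.
P1 against R: payoffs 9, 2, 4, 6 → best response A.
P2 against A: payoffs -4, 8, 6 → best response M.
P2 against B: payoffs 5, 9, 7 → best response M.
P2 against C: payoffs -1, -2, -4 → best response L.
P2 against D: payoffs 6, 8, 5 → best response M.
Mutual best responses: (C, L); (D, M).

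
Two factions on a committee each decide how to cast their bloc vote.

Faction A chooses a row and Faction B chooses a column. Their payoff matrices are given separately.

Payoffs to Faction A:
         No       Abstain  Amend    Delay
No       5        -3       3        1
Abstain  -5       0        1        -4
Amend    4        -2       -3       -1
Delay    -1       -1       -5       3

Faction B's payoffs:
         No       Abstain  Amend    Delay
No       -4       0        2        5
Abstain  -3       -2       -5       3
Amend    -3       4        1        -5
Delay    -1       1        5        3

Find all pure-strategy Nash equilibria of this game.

For each strategy profile, look for a profitable unilateral deviation.
(No, No): Faction B can switch to Abstain (-4 → 0). Not NE.
(No, Abstain): Faction A can switch to Abstain (-3 → 0). Not NE.
(No, Amend): Faction B can switch to Delay (2 → 5). Not NE.
(No, Delay): Faction A can switch to Delay (1 → 3). Not NE.
(Abstain, No): Faction A can switch to No (-5 → 5). Not NE.
(Abstain, Abstain): Faction B can switch to Delay (-2 → 3). Not NE.
(The remaining 10 profiles each have a profitable deviation by the same check.)

No pure-strategy Nash equilibrium.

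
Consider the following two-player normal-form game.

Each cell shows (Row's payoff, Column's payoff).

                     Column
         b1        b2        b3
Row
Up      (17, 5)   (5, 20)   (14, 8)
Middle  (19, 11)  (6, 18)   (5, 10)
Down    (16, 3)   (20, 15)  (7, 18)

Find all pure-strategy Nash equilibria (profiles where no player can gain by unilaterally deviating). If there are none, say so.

Check each profile: it is a Nash equilibrium iff no player can strictly gain by switching unilaterally.
(Up, b1): Row can switch to Middle (17 → 19). Not NE.
(Up, b2): Row can switch to Middle (5 → 6). Not NE.
(Up, b3): Column can switch to b2 (8 → 20). Not NE.
(Middle, b1): Column can switch to b2 (11 → 18). Not NE.
(Middle, b2): Row can switch to Down (6 → 20). Not NE.
(Middle, b3): Row can switch to Up (5 → 14). Not NE.
(Down, b1): Row can switch to Up (16 → 17). Not NE.
(Down, b2): Column can switch to b3 (15 → 18). Not NE.
(Down, b3): Row can switch to Up (7 → 14). Not NE.

none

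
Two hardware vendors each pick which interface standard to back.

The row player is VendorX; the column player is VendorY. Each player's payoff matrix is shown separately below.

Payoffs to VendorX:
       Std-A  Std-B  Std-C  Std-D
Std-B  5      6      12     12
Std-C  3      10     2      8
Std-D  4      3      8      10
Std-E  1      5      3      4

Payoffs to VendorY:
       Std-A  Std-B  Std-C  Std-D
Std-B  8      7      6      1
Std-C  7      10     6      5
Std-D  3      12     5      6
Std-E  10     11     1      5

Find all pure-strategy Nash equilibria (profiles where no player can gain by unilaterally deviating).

The pure Nash equilibria are (Std-B, Std-A) and (Std-C, Std-B).

(Std-B, Std-A): VendorX gets 5, best alternative 4; VendorY gets 8, best alternative 7. No profitable deviation — NE.
(Std-B, Std-B): VendorX can switch to Std-C (6 → 10). Not NE.
(Std-B, Std-C): VendorY can switch to Std-A (6 → 8). Not NE.
(Std-B, Std-D): VendorY can switch to Std-A (1 → 8). Not NE.
(Std-C, Std-A): VendorX can switch to Std-B (3 → 5). Not NE.
(Std-C, Std-B): VendorX gets 10, best alternative 6; VendorY gets 10, best alternative 7. No profitable deviation — NE.
(Std-C, Std-C): VendorX can switch to Std-B (2 → 12). Not NE.
(Std-C, Std-D): VendorX can switch to Std-B (8 → 12). Not NE.
(The remaining 8 profiles each have a profitable deviation by the same check.)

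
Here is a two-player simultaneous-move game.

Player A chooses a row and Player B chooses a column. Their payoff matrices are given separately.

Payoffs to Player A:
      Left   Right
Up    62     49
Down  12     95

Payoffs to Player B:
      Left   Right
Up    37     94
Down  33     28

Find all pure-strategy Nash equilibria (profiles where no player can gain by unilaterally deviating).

Player A against Left: payoffs 62, 12 → best response Up.
Player A against Right: payoffs 49, 95 → best response Down.
Player B against Up: payoffs 37, 94 → best response Right.
Player B against Down: payoffs 33, 28 → best response Left.
No profile is a mutual best response for all players.

There is no pure-strategy Nash equilibrium.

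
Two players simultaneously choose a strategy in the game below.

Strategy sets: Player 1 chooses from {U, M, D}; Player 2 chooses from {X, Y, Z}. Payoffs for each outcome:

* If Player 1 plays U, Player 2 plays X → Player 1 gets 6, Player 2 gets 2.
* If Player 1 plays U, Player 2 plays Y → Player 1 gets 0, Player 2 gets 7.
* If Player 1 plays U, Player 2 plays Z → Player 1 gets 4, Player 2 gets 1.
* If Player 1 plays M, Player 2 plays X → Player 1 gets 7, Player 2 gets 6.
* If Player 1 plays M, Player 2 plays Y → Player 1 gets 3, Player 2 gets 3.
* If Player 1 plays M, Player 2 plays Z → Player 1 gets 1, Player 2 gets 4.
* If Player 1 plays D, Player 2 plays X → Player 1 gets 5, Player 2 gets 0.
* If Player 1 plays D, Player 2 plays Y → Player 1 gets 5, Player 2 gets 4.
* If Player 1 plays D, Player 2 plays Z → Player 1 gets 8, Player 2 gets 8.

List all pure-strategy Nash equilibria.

(U, X): Player 1 can switch to M (6 → 7). Not NE.
(U, Y): Player 1 can switch to M (0 → 3). Not NE.
(U, Z): Player 1 can switch to D (4 → 8). Not NE.
(M, X): Player 1 gets 7, best alternative 6; Player 2 gets 6, best alternative 4. No profitable deviation — NE.
(M, Y): Player 1 can switch to D (3 → 5). Not NE.
(M, Z): Player 1 can switch to U (1 → 4). Not NE.
(D, X): Player 1 can switch to U (5 → 6). Not NE.
(D, Y): Player 2 can switch to Z (4 → 8). Not NE.
(D, Z): Player 1 gets 8, best alternative 4; Player 2 gets 8, best alternative 4. No profitable deviation — NE.

Pure-strategy Nash equilibria: (M, X); (D, Z)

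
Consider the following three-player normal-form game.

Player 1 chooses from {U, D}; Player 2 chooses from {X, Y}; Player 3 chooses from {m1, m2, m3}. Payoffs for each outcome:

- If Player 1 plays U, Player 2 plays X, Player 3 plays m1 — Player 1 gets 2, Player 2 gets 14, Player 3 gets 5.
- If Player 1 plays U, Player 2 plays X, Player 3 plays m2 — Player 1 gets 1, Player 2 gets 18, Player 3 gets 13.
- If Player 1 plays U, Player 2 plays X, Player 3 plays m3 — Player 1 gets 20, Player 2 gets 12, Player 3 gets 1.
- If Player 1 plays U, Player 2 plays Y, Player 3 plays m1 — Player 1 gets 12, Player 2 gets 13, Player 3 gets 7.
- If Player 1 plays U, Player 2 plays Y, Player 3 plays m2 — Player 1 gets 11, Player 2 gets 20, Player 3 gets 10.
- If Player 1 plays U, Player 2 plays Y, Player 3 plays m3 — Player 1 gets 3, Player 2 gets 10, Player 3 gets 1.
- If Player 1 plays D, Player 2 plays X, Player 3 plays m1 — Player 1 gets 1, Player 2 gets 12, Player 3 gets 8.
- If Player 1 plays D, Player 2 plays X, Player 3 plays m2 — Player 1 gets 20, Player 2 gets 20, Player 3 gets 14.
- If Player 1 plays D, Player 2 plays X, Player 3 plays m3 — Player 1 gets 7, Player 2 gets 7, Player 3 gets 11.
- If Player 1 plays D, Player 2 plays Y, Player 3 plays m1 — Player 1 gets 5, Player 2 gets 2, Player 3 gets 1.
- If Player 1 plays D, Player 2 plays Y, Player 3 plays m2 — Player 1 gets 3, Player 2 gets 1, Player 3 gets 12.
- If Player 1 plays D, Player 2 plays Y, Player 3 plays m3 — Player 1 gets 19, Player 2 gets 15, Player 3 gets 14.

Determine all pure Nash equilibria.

The pure Nash equilibria are (U, Y, m2) and (D, X, m2) and (D, Y, m3).

(U, X, m1): Player 3 can switch to m2 (5 → 13). Not NE.
(U, X, m2): Player 1 can switch to D (1 → 20). Not NE.
(U, X, m3): Player 3 can switch to m1 (1 → 5). Not NE.
(U, Y, m1): Player 2 can switch to X (13 → 14). Not NE.
(U, Y, m2): Player 1 gets 11, best alternative 3; Player 2 gets 20, best alternative 18; Player 3 gets 10, best alternative 7. No profitable deviation — NE.
(U, Y, m3): Player 1 can switch to D (3 → 19). Not NE.
(D, X, m1): Player 1 can switch to U (1 → 2). Not NE.
(D, X, m2): Player 1 gets 20, best alternative 1; Player 2 gets 20, best alternative 1; Player 3 gets 14, best alternative 11. No profitable deviation — NE.
(D, Y, m3): Player 1 gets 19, best alternative 3; Player 2 gets 15, best alternative 7; Player 3 gets 14, best alternative 12. No profitable deviation — NE.
(The remaining 3 profiles each have a profitable deviation by the same check.)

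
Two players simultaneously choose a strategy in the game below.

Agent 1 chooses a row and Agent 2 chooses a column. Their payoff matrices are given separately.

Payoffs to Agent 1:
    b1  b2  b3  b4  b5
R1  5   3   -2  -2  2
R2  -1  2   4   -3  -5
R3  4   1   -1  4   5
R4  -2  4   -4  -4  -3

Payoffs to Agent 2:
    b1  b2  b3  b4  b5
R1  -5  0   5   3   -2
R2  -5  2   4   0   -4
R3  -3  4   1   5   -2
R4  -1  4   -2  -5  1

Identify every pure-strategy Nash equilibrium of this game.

Pure-strategy Nash equilibria: (R2, b3), (R3, b4), (R4, b2)

Check each profile: it is a Nash equilibrium iff no player can strictly gain by switching unilaterally.
(R1, b1): Agent 2 can switch to b2 (-5 → 0). Not NE.
(R1, b2): Agent 1 can switch to R4 (3 → 4). Not NE.
(R1, b3): Agent 1 can switch to R2 (-2 → 4). Not NE.
(R1, b4): Agent 1 can switch to R3 (-2 → 4). Not NE.
(R1, b5): Agent 1 can switch to R3 (2 → 5). Not NE.
(R2, b1): Agent 1 can switch to R1 (-1 → 5). Not NE.
(R2, b3): Agent 1 gets 4, best alternative -1; Agent 2 gets 4, best alternative 2. No profitable deviation — NE.
(R3, b4): Agent 1 gets 4, best alternative -2; Agent 2 gets 5, best alternative 4. No profitable deviation — NE.
(R4, b2): Agent 1 gets 4, best alternative 3; Agent 2 gets 4, best alternative 1. No profitable deviation — NE.
(The remaining 11 profiles each have a profitable deviation by the same check.)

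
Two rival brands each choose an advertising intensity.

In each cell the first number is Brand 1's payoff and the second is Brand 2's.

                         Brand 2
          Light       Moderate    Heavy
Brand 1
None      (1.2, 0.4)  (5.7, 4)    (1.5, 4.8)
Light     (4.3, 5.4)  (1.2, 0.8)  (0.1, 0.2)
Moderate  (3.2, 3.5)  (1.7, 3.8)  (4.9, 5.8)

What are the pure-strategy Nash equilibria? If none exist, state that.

Mark each player's best response to every combination of opponents' strategies; a profile where every player is best-responding is a pure Nash equilibrium.
Brand 1 against Light: payoffs 1.2, 4.3, 3.2 → best response Light.
Brand 1 against Moderate: payoffs 5.7, 1.2, 1.7 → best response None.
Brand 1 against Heavy: payoffs 1.5, 0.1, 4.9 → best response Moderate.
Brand 2 against None: payoffs 0.4, 4, 4.8 → best response Heavy.
Brand 2 against Light: payoffs 5.4, 0.8, 0.2 → best response Light.
Brand 2 against Moderate: payoffs 3.5, 3.8, 5.8 → best response Heavy.
Mutual best responses: (Light, Light); (Moderate, Heavy).

The pure Nash equilibria are (Light, Light) and (Moderate, Heavy).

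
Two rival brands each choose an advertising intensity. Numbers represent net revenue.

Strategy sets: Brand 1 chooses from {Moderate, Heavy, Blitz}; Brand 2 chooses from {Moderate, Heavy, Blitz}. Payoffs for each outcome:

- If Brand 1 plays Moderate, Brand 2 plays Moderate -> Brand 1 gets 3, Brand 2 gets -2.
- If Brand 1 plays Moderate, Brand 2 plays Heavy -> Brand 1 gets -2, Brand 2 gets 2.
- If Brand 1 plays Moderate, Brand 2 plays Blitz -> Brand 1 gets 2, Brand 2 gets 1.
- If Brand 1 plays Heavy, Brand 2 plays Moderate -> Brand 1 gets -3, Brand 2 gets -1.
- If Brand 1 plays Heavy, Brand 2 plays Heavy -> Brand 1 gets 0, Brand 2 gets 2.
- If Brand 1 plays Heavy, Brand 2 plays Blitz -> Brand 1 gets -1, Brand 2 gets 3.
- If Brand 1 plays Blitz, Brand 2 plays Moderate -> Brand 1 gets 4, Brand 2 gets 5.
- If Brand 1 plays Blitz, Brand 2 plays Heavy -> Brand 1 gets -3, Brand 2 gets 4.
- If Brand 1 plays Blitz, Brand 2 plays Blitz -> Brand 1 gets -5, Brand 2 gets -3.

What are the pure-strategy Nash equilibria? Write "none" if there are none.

(Moderate, Moderate): Brand 1 can switch to Blitz (3 → 4). Not NE.
(Moderate, Heavy): Brand 1 can switch to Heavy (-2 → 0). Not NE.
(Moderate, Blitz): Brand 2 can switch to Heavy (1 → 2). Not NE.
(Heavy, Moderate): Brand 1 can switch to Moderate (-3 → 3). Not NE.
(Heavy, Heavy): Brand 2 can switch to Blitz (2 → 3). Not NE.
(Heavy, Blitz): Brand 1 can switch to Moderate (-1 → 2). Not NE.
(Blitz, Moderate): Brand 1 gets 4, best alternative 3; Brand 2 gets 5, best alternative 4. No profitable deviation — NE.
(The remaining 2 profiles each have a profitable deviation by the same check.)

The unique pure-strategy Nash equilibrium is (Blitz, Moderate).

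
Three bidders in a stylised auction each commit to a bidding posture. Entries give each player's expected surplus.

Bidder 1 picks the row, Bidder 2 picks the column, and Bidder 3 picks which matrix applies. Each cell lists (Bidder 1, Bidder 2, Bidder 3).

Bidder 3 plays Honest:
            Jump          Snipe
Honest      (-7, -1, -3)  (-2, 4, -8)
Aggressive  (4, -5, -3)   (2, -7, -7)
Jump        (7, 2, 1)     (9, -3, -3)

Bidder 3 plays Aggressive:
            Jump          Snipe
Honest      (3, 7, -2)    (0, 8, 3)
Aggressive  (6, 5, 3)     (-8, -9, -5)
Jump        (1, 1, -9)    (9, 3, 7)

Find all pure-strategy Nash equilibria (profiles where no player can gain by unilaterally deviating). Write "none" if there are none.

The pure Nash equilibria are (Aggressive, Jump, Aggressive), (Jump, Jump, Honest), (Jump, Snipe, Aggressive).

(Honest, Jump, Honest): Bidder 1 can switch to Aggressive (-7 → 4). Not NE.
(Honest, Jump, Aggressive): Bidder 1 can switch to Aggressive (3 → 6). Not NE.
(Honest, Snipe, Honest): Bidder 1 can switch to Aggressive (-2 → 2). Not NE.
(Honest, Snipe, Aggressive): Bidder 1 can switch to Jump (0 → 9). Not NE.
(Aggressive, Jump, Honest): Bidder 1 can switch to Jump (4 → 7). Not NE.
(Aggressive, Jump, Aggressive): Bidder 1 gets 6, best alternative 3; Bidder 2 gets 5, best alternative -9; Bidder 3 gets 3, best alternative -3. No profitable deviation — NE.
(Aggressive, Snipe, Honest): Bidder 1 can switch to Jump (2 → 9). Not NE.
(Aggressive, Snipe, Aggressive): Bidder 1 can switch to Honest (-8 → 0). Not NE.
(Jump, Jump, Honest): Bidder 1 gets 7, best alternative 4; Bidder 2 gets 2, best alternative -3; Bidder 3 gets 1, best alternative -9. No profitable deviation — NE.
(Jump, Jump, Aggressive): Bidder 1 can switch to Honest (1 → 3). Not NE.
(Jump, Snipe, Honest): Bidder 2 can switch to Jump (-3 → 2). Not NE.
(Jump, Snipe, Aggressive): Bidder 1 gets 9, best alternative 0; Bidder 2 gets 3, best alternative 1; Bidder 3 gets 7, best alternative -3. No profitable deviation — NE.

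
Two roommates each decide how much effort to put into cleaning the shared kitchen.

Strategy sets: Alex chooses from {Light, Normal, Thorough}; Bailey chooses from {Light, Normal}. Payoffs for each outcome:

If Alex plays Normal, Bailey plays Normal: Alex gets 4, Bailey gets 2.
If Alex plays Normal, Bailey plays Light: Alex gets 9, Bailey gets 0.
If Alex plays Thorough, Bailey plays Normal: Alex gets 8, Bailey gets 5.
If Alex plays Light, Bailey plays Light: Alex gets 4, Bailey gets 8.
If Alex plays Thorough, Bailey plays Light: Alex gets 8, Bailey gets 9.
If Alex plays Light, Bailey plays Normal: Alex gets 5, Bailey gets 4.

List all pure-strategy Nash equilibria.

Alex against Light: payoffs 4, 9, 8 → best response Normal.
Alex against Normal: payoffs 5, 4, 8 → best response Thorough.
Bailey against Light: payoffs 8, 4 → best response Light.
Bailey against Normal: payoffs 0, 2 → best response Normal.
Bailey against Thorough: payoffs 9, 5 → best response Light.
No profile is a mutual best response for all players.

No pure-strategy Nash equilibrium.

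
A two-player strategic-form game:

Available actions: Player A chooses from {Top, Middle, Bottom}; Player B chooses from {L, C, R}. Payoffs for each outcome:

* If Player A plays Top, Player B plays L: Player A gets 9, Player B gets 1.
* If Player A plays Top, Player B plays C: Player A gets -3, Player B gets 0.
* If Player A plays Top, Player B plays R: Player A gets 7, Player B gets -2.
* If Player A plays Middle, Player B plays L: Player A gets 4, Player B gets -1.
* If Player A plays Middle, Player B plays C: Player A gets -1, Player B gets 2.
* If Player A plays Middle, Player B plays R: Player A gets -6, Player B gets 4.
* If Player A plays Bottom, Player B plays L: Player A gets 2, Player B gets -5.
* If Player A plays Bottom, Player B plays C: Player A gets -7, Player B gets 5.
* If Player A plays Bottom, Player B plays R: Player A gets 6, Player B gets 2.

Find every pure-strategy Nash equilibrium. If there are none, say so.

Pure NE: (Top, L)

(Top, L): Player A gets 9, best alternative 4; Player B gets 1, best alternative 0. No profitable deviation — NE.
(Top, C): Player A can switch to Middle (-3 → -1). Not NE.
(Top, R): Player B can switch to L (-2 → 1). Not NE.
(Middle, L): Player A can switch to Top (4 → 9). Not NE.
(Middle, C): Player B can switch to R (2 → 4). Not NE.
(Middle, R): Player A can switch to Top (-6 → 7). Not NE.
(Bottom, L): Player A can switch to Top (2 → 9). Not NE.
(Bottom, C): Player A can switch to Top (-7 → -3). Not NE.
(Bottom, R): Player A can switch to Top (6 → 7). Not NE.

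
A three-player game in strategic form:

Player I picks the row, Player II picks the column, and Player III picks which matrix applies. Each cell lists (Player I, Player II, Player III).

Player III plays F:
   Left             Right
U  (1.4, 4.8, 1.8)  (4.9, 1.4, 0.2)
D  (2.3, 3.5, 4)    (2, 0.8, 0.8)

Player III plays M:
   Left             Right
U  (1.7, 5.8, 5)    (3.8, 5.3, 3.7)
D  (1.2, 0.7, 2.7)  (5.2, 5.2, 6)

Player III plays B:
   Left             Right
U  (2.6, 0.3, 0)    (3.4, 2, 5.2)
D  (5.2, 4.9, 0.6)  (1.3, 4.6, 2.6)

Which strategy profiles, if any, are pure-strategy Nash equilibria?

Player I against (Left, F): payoffs 1.4, 2.3 → best response D.
Player I against (Left, M): payoffs 1.7, 1.2 → best response U.
Player I against (Left, B): payoffs 2.6, 5.2 → best response D.
Player I against (Right, F): payoffs 4.9, 2 → best response U.
Player I against (Right, M): payoffs 3.8, 5.2 → best response D.
Player I against (Right, B): payoffs 3.4, 1.3 → best response U.
Player II against (U, F): payoffs 4.8, 1.4 → best response Left.
Player II against (U, M): payoffs 5.8, 5.3 → best response Left.
Player II against (U, B): payoffs 0.3, 2 → best response Right.
Player II against (D, F): payoffs 3.5, 0.8 → best response Left.
Player II against (D, M): payoffs 0.7, 5.2 → best response Right.
Player II against (D, B): payoffs 4.9, 4.6 → best response Left.
Player III against (U, Left): payoffs 1.8, 5, 0 → best response M.
Player III against (U, Right): payoffs 0.2, 3.7, 5.2 → best response B.
Player III against (D, Left): payoffs 4, 2.7, 0.6 → best response F.
Player III against (D, Right): payoffs 0.8, 6, 2.6 → best response M.
Mutual best responses: (U, Left, M); (U, Right, B); (D, Left, F); (D, Right, M).

Pure-strategy Nash equilibria: (U, Left, M), (U, Right, B), (D, Left, F), (D, Right, M)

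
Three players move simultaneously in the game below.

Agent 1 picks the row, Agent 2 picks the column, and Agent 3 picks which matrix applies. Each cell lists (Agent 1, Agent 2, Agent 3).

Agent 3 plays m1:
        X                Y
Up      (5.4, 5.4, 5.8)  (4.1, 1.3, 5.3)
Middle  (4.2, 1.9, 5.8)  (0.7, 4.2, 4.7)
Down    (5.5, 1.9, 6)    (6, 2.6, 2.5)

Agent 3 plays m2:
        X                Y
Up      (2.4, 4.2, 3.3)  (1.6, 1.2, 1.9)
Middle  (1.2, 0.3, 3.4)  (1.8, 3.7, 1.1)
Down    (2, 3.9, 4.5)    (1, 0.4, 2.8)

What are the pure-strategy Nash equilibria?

Agent 1 against (X, m1): payoffs 5.4, 4.2, 5.5 → best response Down.
Agent 1 against (X, m2): payoffs 2.4, 1.2, 2 → best response Up.
Agent 1 against (Y, m1): payoffs 4.1, 0.7, 6 → best response Down.
Agent 1 against (Y, m2): payoffs 1.6, 1.8, 1 → best response Middle.
Agent 2 against (Up, m1): payoffs 5.4, 1.3 → best response X.
Agent 2 against (Up, m2): payoffs 4.2, 1.2 → best response X.
Agent 2 against (Middle, m1): payoffs 1.9, 4.2 → best response Y.
Agent 2 against (Middle, m2): payoffs 0.3, 3.7 → best response Y.
Agent 2 against (Down, m1): payoffs 1.9, 2.6 → best response Y.
Agent 2 against (Down, m2): payoffs 3.9, 0.4 → best response X.
Agent 3 against (Up, X): payoffs 5.8, 3.3 → best response m1.
Agent 3 against (Up, Y): payoffs 5.3, 1.9 → best response m1.
Agent 3 against (Middle, X): payoffs 5.8, 3.4 → best response m1.
Agent 3 against (Middle, Y): payoffs 4.7, 1.1 → best response m1.
Agent 3 against (Down, X): payoffs 6, 4.5 → best response m1.
Agent 3 against (Down, Y): payoffs 2.5, 2.8 → best response m2.
No profile is a mutual best response for all players.

No pure-strategy Nash equilibrium.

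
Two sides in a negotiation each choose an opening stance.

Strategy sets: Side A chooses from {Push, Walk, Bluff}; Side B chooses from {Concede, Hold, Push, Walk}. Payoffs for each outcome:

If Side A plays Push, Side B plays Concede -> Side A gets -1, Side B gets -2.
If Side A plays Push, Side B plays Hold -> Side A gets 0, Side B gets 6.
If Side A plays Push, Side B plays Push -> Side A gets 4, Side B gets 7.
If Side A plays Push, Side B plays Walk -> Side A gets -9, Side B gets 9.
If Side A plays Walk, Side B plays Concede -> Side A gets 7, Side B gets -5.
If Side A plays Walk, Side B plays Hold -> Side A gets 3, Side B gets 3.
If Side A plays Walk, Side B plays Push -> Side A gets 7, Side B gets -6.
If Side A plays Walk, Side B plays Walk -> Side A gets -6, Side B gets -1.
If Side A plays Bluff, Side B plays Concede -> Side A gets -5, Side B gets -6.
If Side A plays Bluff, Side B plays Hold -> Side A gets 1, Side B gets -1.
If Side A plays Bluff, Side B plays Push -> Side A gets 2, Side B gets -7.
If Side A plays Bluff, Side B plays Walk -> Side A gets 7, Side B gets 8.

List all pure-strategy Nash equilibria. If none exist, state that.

(Walk, Hold), (Bluff, Walk)

For each strategy profile, look for a profitable unilateral deviation.
(Push, Concede): Side A can switch to Walk (-1 → 7). Not NE.
(Push, Hold): Side A can switch to Walk (0 → 3). Not NE.
(Push, Push): Side A can switch to Walk (4 → 7). Not NE.
(Push, Walk): Side A can switch to Walk (-9 → -6). Not NE.
(Walk, Concede): Side B can switch to Hold (-5 → 3). Not NE.
(Walk, Hold): Side A gets 3, best alternative 1; Side B gets 3, best alternative -1. No profitable deviation — NE.
(Walk, Push): Side B can switch to Concede (-6 → -5). Not NE.
(Bluff, Walk): Side A gets 7, best alternative -6; Side B gets 8, best alternative -1. No profitable deviation — NE.
(The remaining 4 profiles each have a profitable deviation by the same check.)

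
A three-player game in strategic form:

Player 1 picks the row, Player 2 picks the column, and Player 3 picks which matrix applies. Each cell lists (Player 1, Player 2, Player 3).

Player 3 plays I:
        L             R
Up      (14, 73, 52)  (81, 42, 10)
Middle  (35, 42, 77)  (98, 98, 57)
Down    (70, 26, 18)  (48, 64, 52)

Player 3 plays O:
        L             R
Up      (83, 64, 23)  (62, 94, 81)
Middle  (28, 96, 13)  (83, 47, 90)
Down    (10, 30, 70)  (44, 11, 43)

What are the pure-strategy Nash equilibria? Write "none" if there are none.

Player 1 against (L, I): payoffs 14, 35, 70 → best response Down.
Player 1 against (L, O): payoffs 83, 28, 10 → best response Up.
Player 1 against (R, I): payoffs 81, 98, 48 → best response Middle.
Player 1 against (R, O): payoffs 62, 83, 44 → best response Middle.
Player 2 against (Up, I): payoffs 73, 42 → best response L.
Player 2 against (Up, O): payoffs 64, 94 → best response R.
Player 2 against (Middle, I): payoffs 42, 98 → best response R.
Player 2 against (Middle, O): payoffs 96, 47 → best response L.
Player 2 against (Down, I): payoffs 26, 64 → best response R.
Player 2 against (Down, O): payoffs 30, 11 → best response L.
Player 3 against (Up, L): payoffs 52, 23 → best response I.
Player 3 against (Up, R): payoffs 10, 81 → best response O.
Player 3 against (Middle, L): payoffs 77, 13 → best response I.
Player 3 against (Middle, R): payoffs 57, 90 → best response O.
Player 3 against (Down, L): payoffs 18, 70 → best response O.
Player 3 against (Down, R): payoffs 52, 43 → best response I.
No profile is a mutual best response for all players.

none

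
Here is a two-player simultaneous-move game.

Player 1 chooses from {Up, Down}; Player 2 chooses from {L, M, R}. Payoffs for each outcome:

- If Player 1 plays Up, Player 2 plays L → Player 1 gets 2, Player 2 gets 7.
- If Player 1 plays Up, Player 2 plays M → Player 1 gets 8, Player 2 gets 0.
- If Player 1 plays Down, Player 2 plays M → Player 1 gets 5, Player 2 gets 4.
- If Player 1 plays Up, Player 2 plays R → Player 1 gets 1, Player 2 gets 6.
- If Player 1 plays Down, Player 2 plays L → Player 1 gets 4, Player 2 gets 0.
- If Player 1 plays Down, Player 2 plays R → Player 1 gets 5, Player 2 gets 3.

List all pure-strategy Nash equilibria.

There is no pure-strategy Nash equilibrium.

(Up, L): Player 1 can switch to Down (2 → 4). Not NE.
(Up, M): Player 2 can switch to L (0 → 7). Not NE.
(Up, R): Player 1 can switch to Down (1 → 5). Not NE.
(Down, L): Player 2 can switch to M (0 → 4). Not NE.
(Down, M): Player 1 can switch to Up (5 → 8). Not NE.
(Down, R): Player 2 can switch to M (3 → 4). Not NE.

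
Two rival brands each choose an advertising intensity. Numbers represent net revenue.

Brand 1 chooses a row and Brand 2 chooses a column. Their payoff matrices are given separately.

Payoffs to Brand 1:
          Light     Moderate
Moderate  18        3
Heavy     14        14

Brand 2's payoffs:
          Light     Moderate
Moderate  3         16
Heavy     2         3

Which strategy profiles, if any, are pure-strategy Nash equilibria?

(Heavy, Moderate)

(Moderate, Light): Brand 2 can switch to Moderate (3 → 16). Not NE.
(Moderate, Moderate): Brand 1 can switch to Heavy (3 → 14). Not NE.
(Heavy, Light): Brand 1 can switch to Moderate (14 → 18). Not NE.
(Heavy, Moderate): Brand 1 gets 14, best alternative 3; Brand 2 gets 3, best alternative 2. No profitable deviation — NE.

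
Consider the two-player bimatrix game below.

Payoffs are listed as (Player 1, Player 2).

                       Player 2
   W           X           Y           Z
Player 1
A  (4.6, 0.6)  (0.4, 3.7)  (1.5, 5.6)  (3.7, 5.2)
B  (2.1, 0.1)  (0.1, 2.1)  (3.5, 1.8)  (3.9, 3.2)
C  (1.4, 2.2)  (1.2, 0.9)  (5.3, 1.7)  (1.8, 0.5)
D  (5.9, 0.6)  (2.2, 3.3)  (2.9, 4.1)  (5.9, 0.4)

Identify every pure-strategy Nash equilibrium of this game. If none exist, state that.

This game has no pure Nash equilibrium.

(A, W): Player 1 can switch to D (4.6 → 5.9). Not NE.
(A, X): Player 1 can switch to C (0.4 → 1.2). Not NE.
(A, Y): Player 1 can switch to B (1.5 → 3.5). Not NE.
(A, Z): Player 1 can switch to B (3.7 → 3.9). Not NE.
(B, W): Player 1 can switch to A (2.1 → 4.6). Not NE.
(B, X): Player 1 can switch to A (0.1 → 0.4). Not NE.
(The remaining 10 profiles each have a profitable deviation by the same check.)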